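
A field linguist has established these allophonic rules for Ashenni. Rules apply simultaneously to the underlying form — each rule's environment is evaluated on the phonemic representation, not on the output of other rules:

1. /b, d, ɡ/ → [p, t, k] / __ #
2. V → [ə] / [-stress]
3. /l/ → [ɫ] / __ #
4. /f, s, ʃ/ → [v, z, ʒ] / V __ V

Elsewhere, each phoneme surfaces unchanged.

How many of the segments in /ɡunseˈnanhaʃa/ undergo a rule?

5

Segments that undergo a rule: /u/ → [ə] (rule 2); /e/ → [ə] (rule 2); /a/ → [ə] (rule 2); /ʃ/ → [ʒ] (rule 4); /a/ → [ə] (rule 2).
All other segments surface unchanged.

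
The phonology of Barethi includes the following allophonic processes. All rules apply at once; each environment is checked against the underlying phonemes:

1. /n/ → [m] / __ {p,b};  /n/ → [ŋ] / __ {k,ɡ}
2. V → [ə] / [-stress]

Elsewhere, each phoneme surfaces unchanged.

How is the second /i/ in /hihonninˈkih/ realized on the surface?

[ə]

/i/ (between /n/ and /n/) occurs in an unstressed syllable → [ə] by rule 2.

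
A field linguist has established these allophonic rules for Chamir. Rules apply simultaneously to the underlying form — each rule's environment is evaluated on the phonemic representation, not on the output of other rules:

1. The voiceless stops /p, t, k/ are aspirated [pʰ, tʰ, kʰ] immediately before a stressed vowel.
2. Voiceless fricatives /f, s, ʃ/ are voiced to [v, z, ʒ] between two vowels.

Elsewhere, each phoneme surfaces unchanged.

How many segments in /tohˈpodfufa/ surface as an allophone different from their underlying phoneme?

2

Segments that undergo a rule: /p/ → [pʰ] (rule 1); /f/ → [v] (rule 2).
All other segments surface unchanged.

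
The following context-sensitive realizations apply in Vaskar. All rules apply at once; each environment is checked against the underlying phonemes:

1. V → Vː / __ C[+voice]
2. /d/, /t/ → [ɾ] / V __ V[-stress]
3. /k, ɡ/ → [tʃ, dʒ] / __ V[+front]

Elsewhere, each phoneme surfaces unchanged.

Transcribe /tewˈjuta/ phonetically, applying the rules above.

[teːwˈjuɾa]

/t/ (word-initial) fails the environment for rule 2, so it stays [t].
Rule 1 applies to /e/ (between /t/ and /w/: before a voiced consonant) → [eː].
/u/ (between /j/ and /t/) fails the environment for rule 1, so it stays [u].
/t/ (between /u/ and /a/): between a vowel and a following unstressed vowel, so rule 2 applies → [ɾ].
/a/ (word-final): rule 1 targets it, but not before a voiced consonant → unchanged [a].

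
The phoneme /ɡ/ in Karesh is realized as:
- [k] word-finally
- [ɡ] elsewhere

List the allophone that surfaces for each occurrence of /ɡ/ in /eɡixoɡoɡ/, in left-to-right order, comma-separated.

[ɡ], [ɡ], [k]

Occurrence 1 (position 2): no conditioning environment matches → elsewhere allophone [ɡ].
Occurrence 2 (position 6): no conditioning environment matches → elsewhere allophone [ɡ].
Occurrence 3 (position 8): word-finally → [k].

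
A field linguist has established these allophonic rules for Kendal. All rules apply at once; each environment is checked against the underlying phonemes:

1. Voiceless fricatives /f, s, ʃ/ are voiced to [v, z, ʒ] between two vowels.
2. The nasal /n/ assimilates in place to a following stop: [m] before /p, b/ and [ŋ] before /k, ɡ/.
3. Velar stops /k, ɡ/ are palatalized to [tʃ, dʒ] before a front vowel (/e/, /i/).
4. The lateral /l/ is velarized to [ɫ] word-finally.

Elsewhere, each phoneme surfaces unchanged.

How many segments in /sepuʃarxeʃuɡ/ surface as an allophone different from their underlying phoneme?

Segments that undergo a rule: /ʃ/ → [ʒ] (rule 1); /ʃ/ → [ʒ] (rule 1).
All other segments surface unchanged.

2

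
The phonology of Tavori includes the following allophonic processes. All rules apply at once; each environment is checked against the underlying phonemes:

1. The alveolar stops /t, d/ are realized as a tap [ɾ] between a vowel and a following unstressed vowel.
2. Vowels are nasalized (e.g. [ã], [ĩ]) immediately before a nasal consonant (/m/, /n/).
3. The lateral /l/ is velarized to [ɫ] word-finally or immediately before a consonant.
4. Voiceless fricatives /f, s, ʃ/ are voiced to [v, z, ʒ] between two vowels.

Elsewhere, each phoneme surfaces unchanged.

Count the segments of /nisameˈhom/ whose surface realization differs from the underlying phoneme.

Segments that undergo a rule: /s/ → [z] (rule 4); /a/ → [ã] (rule 2); /o/ → [õ] (rule 2).
All other segments surface unchanged.

3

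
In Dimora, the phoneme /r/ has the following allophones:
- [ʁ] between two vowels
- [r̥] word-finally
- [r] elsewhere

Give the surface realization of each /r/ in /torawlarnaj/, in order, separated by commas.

[ʁ], [r]

Occurrence 1 (position 3): between two vowels → [ʁ].
Occurrence 2 (position 8): no conditioning environment matches → elsewhere allophone [r].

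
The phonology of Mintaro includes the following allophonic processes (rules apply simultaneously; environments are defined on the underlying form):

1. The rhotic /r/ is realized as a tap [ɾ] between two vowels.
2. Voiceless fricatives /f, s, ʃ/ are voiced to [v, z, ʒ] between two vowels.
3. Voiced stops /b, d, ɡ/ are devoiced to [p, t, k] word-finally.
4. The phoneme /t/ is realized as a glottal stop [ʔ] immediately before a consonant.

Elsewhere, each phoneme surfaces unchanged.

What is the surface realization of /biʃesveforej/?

[biʒesvevoɾej]

/b/ (word-initial) fails the environment for rule 3, so it stays [b].
/i/ — not in any rule's target class → [i].
/ʃ/ (between /i/ and /e/) occurs between two vowels → [ʒ] by rule 2.
/e/ (between /ʃ/ and /s/): no rule targets it → [e].
/s/ (between /e/ and /v/): rule 2 targets it, but not between two vowels → unchanged [s].
/v/ stays [v].
/e/ — not in any rule's target class → [e].
/f/ meets the environment for rule 2 (between two vowels) → [v].
/o/ stays [o].
/r/ (between /o/ and /e/) occurs between two vowels → [ɾ] by rule 1.
/e/ stays [e].
/j/ (word-final) is unaffected → [j].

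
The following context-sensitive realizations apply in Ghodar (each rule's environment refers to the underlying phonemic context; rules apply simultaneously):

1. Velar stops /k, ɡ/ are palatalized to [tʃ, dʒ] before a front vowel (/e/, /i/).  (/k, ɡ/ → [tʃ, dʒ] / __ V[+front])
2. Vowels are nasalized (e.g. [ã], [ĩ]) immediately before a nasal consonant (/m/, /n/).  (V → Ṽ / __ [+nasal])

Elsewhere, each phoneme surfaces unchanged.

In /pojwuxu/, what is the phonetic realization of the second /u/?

/u/ (word-final) fails the environment for rule 2, so it stays [u].

[u]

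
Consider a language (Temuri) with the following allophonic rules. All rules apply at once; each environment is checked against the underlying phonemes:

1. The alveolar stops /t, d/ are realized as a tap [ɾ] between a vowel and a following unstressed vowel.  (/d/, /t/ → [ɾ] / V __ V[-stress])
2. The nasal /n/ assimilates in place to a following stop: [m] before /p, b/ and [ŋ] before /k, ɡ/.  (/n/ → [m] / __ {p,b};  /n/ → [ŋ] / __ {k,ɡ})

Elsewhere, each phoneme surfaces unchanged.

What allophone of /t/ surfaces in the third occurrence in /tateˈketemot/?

[ɾ]

/t/ (between /e/ and /e/) occurs between a vowel and a following unstressed vowel → [ɾ] by rule 1.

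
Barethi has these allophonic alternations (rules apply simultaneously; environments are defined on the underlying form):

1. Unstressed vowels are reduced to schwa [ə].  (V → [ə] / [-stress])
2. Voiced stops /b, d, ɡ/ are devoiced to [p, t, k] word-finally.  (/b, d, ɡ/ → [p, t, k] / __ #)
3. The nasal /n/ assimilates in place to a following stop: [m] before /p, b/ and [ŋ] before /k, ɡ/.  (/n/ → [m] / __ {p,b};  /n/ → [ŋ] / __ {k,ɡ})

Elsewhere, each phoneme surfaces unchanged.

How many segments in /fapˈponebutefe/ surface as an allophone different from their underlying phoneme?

Segments that undergo a rule: /a/ → [ə] (rule 1); /e/ → [ə] (rule 1); /u/ → [ə] (rule 1); /e/ → [ə] (rule 1); /e/ → [ə] (rule 1).
All other segments surface unchanged.

5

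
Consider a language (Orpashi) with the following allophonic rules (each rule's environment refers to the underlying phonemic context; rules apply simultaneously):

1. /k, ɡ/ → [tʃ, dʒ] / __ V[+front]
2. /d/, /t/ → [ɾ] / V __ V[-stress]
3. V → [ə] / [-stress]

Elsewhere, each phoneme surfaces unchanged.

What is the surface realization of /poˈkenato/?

[pəˈtʃenəɾə]

/o/ (between /p/ and /k/): in an unstressed syllable, so rule 3 applies → [ə].
/k/ — between /o/ and /e/, before a front vowel — surfaces as [tʃ] (rule 1).
/e/ — between /k/ and /n/; rule 3 does not apply here → [e].
Rule 3 applies to /a/ (between /n/ and /t/: in an unstressed syllable) → [ə].
/t/ — between /a/ and /o/, between a vowel and a following unstressed vowel — surfaces as [ɾ] (rule 2).
/o/ — word-final, in an unstressed syllable — surfaces as [ə] (rule 3).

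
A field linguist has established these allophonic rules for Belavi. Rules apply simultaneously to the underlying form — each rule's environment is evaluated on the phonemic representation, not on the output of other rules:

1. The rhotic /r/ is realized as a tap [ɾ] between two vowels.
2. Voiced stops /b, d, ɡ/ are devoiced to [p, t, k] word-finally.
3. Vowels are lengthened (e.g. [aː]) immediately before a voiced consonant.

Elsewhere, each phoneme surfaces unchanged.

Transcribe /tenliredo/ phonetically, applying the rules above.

/t/ (word-initial) is unaffected → [t].
/e/ (between /t/ and /n/): before a voiced consonant, so rule 3 applies → [eː].
/n/ (between /e/ and /l/): no rule targets it → [n].
/l/ stays [l].
/i/ (between /l/ and /r/): before a voiced consonant, so rule 3 applies → [iː].
/r/ meets the environment for rule 1 (between two vowels) → [ɾ].
Rule 3 applies to /e/ (between /r/ and /d/: before a voiced consonant) → [eː].
/d/ (between /e/ and /o/) fails the environment for rule 2, so it stays [d].
/o/ (word-final): rule 3 targets it, but not before a voiced consonant → unchanged [o].

[teːnliːɾeːdo]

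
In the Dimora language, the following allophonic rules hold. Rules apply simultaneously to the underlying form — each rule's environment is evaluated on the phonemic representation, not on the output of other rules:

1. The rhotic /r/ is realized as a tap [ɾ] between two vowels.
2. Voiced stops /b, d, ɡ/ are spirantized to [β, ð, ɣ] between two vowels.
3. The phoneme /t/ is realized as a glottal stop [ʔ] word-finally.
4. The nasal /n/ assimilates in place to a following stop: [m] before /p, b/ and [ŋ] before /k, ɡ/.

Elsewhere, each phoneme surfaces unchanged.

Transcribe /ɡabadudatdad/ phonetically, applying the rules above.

[ɡaβaðuðatdad]

/ɡ/ — word-initial; rule 2 does not apply here → [ɡ].
Rule 2 applies to /b/ (between /a/ and /a/: between two vowels) → [β].
/d/ — between /a/ and /u/, between two vowels — surfaces as [ð] (rule 2).
Rule 2 applies to /d/ (between /u/ and /a/: between two vowels) → [ð].
/t/ (between /a/ and /d/) is in the target of rule 3 but the environment (word-finally) is not met → [t].
/d/ (between /t/ and /a/) fails the environment for rule 2, so it stays [d].
/d/ (word-final): rule 2 targets it, but not between two vowels → unchanged [d].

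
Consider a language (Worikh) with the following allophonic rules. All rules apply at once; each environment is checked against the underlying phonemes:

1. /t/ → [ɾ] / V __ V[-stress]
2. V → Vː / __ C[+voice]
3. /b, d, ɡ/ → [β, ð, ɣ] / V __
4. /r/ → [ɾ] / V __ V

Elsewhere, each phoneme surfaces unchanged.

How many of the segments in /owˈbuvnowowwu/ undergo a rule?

4

Segments that undergo a rule: /o/ → [oː] (rule 2); /u/ → [uː] (rule 2); /o/ → [oː] (rule 2); /o/ → [oː] (rule 2).
All other segments surface unchanged.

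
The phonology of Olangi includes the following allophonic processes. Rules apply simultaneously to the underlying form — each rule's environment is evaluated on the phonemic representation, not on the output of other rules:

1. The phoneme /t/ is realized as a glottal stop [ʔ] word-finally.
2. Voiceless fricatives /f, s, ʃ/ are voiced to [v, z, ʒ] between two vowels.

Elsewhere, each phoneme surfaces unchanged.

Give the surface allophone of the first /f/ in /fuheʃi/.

/f/ (word-initial) is in the target of rule 2 but the environment (between two vowels) is not met → [f].

[f]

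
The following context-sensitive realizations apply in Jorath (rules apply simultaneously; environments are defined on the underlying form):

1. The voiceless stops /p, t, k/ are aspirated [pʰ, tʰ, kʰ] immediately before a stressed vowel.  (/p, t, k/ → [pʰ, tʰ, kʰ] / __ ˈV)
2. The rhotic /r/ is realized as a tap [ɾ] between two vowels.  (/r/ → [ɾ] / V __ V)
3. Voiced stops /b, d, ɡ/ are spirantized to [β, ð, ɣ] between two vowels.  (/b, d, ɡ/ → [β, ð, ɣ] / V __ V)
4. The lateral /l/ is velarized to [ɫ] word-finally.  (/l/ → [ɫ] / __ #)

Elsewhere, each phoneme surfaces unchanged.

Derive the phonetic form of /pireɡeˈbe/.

[piɾeɣeˈβe]

/p/ (word-initial): rule 1 targets it, but not immediately before a stressed vowel → unchanged [p].
/i/ (between /p/ and /r/): no rule targets it → [i].
/r/ (between /i/ and /e/): between two vowels, so rule 2 applies → [ɾ].
/e/ (between /r/ and /ɡ/): no rule targets it → [e].
Rule 3 applies to /ɡ/ (between /e/ and /e/: between two vowels) → [ɣ].
/e/ (between /ɡ/ and /b/): no rule targets it → [e].
/b/ — between /e/ and /e/, between two vowels — surfaces as [β] (rule 3).
/e/ (word-final) is unaffected → [e].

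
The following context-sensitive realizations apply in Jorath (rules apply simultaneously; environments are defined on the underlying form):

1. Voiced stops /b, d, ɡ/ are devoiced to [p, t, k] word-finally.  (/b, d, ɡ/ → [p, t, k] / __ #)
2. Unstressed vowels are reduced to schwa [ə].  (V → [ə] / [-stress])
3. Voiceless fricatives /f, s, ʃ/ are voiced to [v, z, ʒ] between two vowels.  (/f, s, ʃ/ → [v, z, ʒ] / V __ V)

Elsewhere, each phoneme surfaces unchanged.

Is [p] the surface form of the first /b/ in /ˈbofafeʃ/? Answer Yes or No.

No

/b/ — word-initial; rule 1 does not apply here → [b].
The actual realization is [b], not [p].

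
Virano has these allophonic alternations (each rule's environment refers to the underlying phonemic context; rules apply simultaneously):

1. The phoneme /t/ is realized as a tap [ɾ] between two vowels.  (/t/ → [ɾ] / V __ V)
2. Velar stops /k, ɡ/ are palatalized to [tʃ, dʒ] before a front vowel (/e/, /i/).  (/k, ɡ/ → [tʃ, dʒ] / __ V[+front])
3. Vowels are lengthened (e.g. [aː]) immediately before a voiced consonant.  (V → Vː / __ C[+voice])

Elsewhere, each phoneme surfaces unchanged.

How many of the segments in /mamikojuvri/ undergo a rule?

Segments that undergo a rule: /a/ → [aː] (rule 3); /o/ → [oː] (rule 3); /u/ → [uː] (rule 3).
All other segments surface unchanged.

3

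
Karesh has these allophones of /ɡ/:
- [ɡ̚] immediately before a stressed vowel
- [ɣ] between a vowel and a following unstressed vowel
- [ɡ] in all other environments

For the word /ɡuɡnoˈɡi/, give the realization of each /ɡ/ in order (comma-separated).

Occurrence 1 (position 1): no conditioning environment matches → elsewhere allophone [ɡ].
Occurrence 2 (position 3): no conditioning environment matches → elsewhere allophone [ɡ].
Occurrence 3 (position 6): immediately before a stressed vowel → [ɡ̚].

[ɡ], [ɡ], [ɡ̚]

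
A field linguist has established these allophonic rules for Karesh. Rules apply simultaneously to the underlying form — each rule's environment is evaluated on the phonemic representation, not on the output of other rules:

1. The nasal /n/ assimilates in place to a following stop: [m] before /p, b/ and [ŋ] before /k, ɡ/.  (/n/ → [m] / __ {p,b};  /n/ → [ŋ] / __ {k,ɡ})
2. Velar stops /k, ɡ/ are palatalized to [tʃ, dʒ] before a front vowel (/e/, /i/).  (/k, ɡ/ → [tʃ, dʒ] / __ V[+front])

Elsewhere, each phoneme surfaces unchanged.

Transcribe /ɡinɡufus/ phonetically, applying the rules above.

Rule 2 applies to /ɡ/ (word-initial: before a front vowel) → [dʒ].
/i/ stays [i].
/n/ (between /i/ and /ɡ/) occurs before a labial or velar stop → [ŋ] by rule 1.
/ɡ/ (between /n/ and /u/) is in the target of rule 2 but the environment (before a front vowel) is not met → [ɡ].
/u/ — not in any rule's target class → [u].
/f/ (between /u/ and /u/): no rule targets it → [f].
/u/ (between /f/ and /s/) is unaffected → [u].
/s/ (word-final): no rule targets it → [s].

[dʒiŋɡufus]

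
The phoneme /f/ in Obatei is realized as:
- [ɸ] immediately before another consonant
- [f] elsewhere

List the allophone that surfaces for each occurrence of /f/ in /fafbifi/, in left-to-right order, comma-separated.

[f], [ɸ], [f]

Occurrence 1 (position 1): no conditioning environment matches → elsewhere allophone [f].
Occurrence 2 (position 3): immediately before another consonant → [ɸ].
Occurrence 3 (position 6): no conditioning environment matches → elsewhere allophone [f].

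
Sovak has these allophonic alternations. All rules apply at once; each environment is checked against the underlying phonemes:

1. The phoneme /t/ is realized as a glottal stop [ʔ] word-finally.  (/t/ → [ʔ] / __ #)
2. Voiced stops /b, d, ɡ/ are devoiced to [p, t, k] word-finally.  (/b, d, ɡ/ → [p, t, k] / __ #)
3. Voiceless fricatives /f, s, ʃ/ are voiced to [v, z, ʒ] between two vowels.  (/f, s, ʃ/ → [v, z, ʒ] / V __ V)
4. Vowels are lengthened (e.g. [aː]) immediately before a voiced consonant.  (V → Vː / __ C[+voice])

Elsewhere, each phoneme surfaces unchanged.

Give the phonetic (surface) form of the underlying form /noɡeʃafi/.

[noːɡeʒavi]

/n/ (word-initial): no rule targets it → [n].
/o/ — between /n/ and /ɡ/, before a voiced consonant — surfaces as [oː] (rule 4).
/ɡ/ (between /o/ and /e/): rule 2 targets it, but not word-finally → unchanged [ɡ].
/e/ (between /ɡ/ and /ʃ/): rule 4 targets it, but not before a voiced consonant → unchanged [e].
Rule 3 applies to /ʃ/ (between /e/ and /a/: between two vowels) → [ʒ].
/a/ (between /ʃ/ and /f/): rule 4 targets it, but not before a voiced consonant → unchanged [a].
/f/ meets the environment for rule 3 (between two vowels) → [v].
/i/ (word-final) fails the environment for rule 4, so it stays [i].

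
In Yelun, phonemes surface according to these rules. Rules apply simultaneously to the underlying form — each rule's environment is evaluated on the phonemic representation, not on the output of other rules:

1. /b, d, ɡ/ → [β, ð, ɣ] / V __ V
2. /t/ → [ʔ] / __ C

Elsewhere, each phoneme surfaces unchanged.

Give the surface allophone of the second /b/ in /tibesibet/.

/b/ (between /i/ and /e/) occurs between two vowels → [β] by rule 1.

[β]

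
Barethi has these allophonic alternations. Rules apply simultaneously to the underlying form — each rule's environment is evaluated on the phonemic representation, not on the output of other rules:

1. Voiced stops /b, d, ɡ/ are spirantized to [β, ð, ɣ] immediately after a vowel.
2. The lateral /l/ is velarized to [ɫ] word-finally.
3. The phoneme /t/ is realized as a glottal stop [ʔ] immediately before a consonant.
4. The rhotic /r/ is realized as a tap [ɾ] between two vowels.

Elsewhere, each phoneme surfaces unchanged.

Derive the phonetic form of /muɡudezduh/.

[muɣuðezduh]

/m/ (word-initial) is unaffected → [m].
/u/ (between /m/ and /ɡ/): no rule targets it → [u].
Rule 1 applies to /ɡ/ (between /u/ and /u/: immediately after a vowel) → [ɣ].
/u/ (between /ɡ/ and /d/): no rule targets it → [u].
Rule 1 applies to /d/ (between /u/ and /e/: immediately after a vowel) → [ð].
/e/ stays [e].
/z/ (between /e/ and /d/) is unaffected → [z].
/d/ (between /z/ and /u/) fails the environment for rule 1, so it stays [d].
/u/ stays [u].
/h/ — not in any rule's target class → [h].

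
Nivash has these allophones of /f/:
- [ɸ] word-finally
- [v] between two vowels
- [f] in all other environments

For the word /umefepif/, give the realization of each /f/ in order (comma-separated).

Occurrence 1 (position 4): between two vowels → [v].
Occurrence 2 (position 8): word-finally → [ɸ].

[v], [ɸ]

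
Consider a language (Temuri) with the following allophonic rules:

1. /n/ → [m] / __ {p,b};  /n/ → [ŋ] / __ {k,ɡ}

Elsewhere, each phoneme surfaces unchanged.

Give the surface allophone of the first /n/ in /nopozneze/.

/n/ — word-initial; rule 1 does not apply here → [n].

[n]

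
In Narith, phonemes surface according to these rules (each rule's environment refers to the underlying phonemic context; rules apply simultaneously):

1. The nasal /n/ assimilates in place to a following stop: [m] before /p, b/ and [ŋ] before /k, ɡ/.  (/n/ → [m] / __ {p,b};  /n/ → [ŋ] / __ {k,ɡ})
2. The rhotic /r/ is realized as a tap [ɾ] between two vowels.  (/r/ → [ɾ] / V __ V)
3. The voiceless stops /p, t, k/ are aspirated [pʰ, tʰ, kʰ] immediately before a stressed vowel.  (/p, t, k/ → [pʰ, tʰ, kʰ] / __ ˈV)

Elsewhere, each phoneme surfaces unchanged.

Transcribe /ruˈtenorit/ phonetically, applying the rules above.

/r/ (word-initial) is in the target of rule 2 but the environment (between two vowels) is not met → [r].
/u/ stays [u].
/t/ meets the environment for rule 3 (immediately before a stressed vowel) → [tʰ].
/e/ stays [e].
/n/ (between /e/ and /o/): rule 1 targets it, but not before a labial or velar stop → unchanged [n].
/o/ stays [o].
Rule 2 applies to /r/ (between /o/ and /i/: between two vowels) → [ɾ].
/i/ — not in any rule's target class → [i].
/t/ (word-final) is in the target of rule 3 but the environment (immediately before a stressed vowel) is not met → [t].

[ruˈtʰenoɾit]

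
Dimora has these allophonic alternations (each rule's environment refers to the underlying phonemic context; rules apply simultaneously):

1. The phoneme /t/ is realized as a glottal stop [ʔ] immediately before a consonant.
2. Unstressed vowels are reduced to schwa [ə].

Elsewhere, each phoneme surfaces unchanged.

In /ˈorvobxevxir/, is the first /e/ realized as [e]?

No

/e/ meets the environment for rule 2 (in an unstressed syllable) → [ə].
The actual realization is [ə], not [e].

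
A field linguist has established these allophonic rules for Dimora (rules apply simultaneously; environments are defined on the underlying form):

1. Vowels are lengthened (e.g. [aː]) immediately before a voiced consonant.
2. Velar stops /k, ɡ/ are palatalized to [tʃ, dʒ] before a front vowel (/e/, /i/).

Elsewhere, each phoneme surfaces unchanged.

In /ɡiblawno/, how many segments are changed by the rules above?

Segments that undergo a rule: /ɡ/ → [dʒ] (rule 2); /i/ → [iː] (rule 1); /a/ → [aː] (rule 1).
All other segments surface unchanged.

3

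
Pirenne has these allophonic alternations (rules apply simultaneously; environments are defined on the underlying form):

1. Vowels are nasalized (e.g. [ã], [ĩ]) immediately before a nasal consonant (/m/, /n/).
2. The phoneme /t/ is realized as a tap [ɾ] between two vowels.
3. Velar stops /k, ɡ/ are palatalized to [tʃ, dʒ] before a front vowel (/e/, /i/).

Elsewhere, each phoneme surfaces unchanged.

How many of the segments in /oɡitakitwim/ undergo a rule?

Segments that undergo a rule: /ɡ/ → [dʒ] (rule 3); /t/ → [ɾ] (rule 2); /k/ → [tʃ] (rule 3); /i/ → [ĩ] (rule 1).
All other segments surface unchanged.

4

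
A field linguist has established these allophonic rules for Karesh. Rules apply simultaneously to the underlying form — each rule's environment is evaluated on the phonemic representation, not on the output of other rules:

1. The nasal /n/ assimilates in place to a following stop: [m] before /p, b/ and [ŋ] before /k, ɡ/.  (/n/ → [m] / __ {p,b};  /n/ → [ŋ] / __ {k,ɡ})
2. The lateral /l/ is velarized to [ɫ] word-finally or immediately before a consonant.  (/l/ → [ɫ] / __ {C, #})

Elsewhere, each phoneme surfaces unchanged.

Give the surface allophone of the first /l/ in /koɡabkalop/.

/l/ (between /a/ and /o/): rule 2 targets it, but not word-finally or immediately before a consonant → unchanged [l].

[l]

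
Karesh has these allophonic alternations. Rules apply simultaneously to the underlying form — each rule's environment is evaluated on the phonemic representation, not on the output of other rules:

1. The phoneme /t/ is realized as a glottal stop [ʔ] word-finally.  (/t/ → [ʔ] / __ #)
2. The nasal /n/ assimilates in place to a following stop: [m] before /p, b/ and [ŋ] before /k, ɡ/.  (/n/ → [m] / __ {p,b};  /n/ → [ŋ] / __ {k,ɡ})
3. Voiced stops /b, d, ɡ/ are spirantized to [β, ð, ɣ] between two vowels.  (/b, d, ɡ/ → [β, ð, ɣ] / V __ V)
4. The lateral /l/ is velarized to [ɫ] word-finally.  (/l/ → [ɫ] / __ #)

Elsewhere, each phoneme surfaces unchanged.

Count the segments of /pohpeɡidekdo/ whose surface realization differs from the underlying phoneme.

2

Segments that undergo a rule: /ɡ/ → [ɣ] (rule 3); /d/ → [ð] (rule 3).
All other segments surface unchanged.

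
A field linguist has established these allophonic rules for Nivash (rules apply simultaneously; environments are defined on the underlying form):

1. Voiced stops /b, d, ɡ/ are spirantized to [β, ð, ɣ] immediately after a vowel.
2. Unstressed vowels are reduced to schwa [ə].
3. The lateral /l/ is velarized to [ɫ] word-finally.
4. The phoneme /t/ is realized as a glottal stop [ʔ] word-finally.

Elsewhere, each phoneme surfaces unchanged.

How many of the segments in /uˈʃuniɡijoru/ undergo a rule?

Segments that undergo a rule: /u/ → [ə] (rule 2); /i/ → [ə] (rule 2); /ɡ/ → [ɣ] (rule 1); /i/ → [ə] (rule 2); /o/ → [ə] (rule 2); /u/ → [ə] (rule 2).
All other segments surface unchanged.

6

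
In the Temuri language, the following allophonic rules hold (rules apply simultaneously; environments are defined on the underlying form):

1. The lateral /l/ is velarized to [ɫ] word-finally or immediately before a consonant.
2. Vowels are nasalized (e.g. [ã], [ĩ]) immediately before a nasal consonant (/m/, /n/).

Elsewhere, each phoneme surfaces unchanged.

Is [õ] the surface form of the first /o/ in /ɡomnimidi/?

Yes

/o/ — between /ɡ/ and /m/, before a nasal consonant — surfaces as [õ] (rule 2).
The actual realization is [õ], which matches [õ].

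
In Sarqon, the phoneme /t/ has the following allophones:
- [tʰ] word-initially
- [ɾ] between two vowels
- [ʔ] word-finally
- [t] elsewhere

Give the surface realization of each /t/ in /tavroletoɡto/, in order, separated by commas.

[tʰ], [ɾ], [t]

Occurrence 1 (position 1): word-initially → [tʰ].
Occurrence 2 (position 8): between two vowels → [ɾ].
Occurrence 3 (position 11): no conditioning environment matches → elsewhere allophone [t].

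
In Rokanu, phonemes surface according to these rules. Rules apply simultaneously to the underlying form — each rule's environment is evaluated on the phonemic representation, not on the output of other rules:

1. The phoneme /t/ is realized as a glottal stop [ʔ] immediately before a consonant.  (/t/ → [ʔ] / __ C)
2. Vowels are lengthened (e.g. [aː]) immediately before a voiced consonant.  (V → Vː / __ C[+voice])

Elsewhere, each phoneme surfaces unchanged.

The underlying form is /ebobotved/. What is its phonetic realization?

Rule 2 applies to /e/ (word-initial: before a voiced consonant) → [eː].
/b/ — not in any rule's target class → [b].
/o/ (between /b/ and /b/) occurs before a voiced consonant → [oː] by rule 2.
/b/ (between /o/ and /o/): no rule targets it → [b].
/o/ — between /b/ and /t/; rule 2 does not apply here → [o].
/t/ — between /o/ and /v/, immediately before a consonant — surfaces as [ʔ] (rule 1).
/v/ (between /t/ and /e/): no rule targets it → [v].
/e/ meets the environment for rule 2 (before a voiced consonant) → [eː].
/d/ (word-final) is unaffected → [d].

[eːboːboʔveːd]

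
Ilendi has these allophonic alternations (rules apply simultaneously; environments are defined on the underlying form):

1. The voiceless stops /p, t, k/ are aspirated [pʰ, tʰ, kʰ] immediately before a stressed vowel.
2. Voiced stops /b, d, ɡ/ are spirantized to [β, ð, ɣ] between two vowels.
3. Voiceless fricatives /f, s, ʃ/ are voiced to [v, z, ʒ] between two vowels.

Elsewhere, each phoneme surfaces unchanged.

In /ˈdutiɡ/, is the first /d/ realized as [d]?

Yes

/d/ (word-initial) fails the environment for rule 2, so it stays [d].
The actual realization is [d], which matches [d].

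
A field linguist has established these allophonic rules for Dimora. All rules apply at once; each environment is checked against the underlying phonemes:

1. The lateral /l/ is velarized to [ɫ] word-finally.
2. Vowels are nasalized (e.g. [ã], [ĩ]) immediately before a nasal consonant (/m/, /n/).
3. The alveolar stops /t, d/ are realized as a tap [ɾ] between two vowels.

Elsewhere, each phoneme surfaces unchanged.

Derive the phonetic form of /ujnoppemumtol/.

[ujnoppẽmũmtoɫ]

/u/ (word-initial): rule 2 targets it, but not before a nasal consonant → unchanged [u].
/o/ — between /n/ and /p/; rule 2 does not apply here → [o].
Rule 2 applies to /e/ (between /p/ and /m/: before a nasal consonant) → [ẽ].
/u/ (between /m/ and /m/) occurs before a nasal consonant → [ũ] by rule 2.
/t/ (between /m/ and /o/) fails the environment for rule 3, so it stays [t].
/o/ — between /t/ and /l/; rule 2 does not apply here → [o].
/l/ (word-final): word-finally, so rule 1 applies → [ɫ].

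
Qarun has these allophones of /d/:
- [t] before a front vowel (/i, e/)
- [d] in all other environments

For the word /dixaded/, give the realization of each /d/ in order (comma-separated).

Occurrence 1 (position 1): before a front vowel (/i, e/) → [t].
Occurrence 2 (position 5): before a front vowel (/i, e/) → [t].
Occurrence 3 (position 7): no conditioning environment matches → elsewhere allophone [d].

[t], [t], [d]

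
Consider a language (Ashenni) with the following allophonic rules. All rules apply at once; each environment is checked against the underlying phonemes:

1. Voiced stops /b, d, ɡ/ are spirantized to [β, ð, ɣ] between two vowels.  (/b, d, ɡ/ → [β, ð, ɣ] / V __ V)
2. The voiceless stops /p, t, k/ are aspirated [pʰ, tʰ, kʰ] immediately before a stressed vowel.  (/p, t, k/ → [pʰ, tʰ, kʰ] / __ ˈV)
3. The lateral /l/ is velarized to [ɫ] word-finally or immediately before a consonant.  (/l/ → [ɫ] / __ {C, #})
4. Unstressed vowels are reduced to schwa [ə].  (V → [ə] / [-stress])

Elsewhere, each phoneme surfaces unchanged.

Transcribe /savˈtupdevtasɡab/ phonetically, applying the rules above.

[səvˈtʰupdəvtəsɡəb]

/a/ (between /s/ and /v/): in an unstressed syllable, so rule 4 applies → [ə].
/t/ meets the environment for rule 2 (immediately before a stressed vowel) → [tʰ].
/u/ (between /t/ and /p/) is in the target of rule 4 but the environment (in an unstressed syllable) is not met → [u].
/p/ — between /u/ and /d/; rule 2 does not apply here → [p].
/d/ — between /p/ and /e/; rule 1 does not apply here → [d].
/e/ meets the environment for rule 4 (in an unstressed syllable) → [ə].
/t/ (between /v/ and /a/) is in the target of rule 2 but the environment (immediately before a stressed vowel) is not met → [t].
/a/ meets the environment for rule 4 (in an unstressed syllable) → [ə].
/ɡ/ (between /s/ and /a/): rule 1 targets it, but not between two vowels → unchanged [ɡ].
Rule 4 applies to /a/ (between /ɡ/ and /b/: in an unstressed syllable) → [ə].
/b/ (word-final) is in the target of rule 1 but the environment (between two vowels) is not met → [b].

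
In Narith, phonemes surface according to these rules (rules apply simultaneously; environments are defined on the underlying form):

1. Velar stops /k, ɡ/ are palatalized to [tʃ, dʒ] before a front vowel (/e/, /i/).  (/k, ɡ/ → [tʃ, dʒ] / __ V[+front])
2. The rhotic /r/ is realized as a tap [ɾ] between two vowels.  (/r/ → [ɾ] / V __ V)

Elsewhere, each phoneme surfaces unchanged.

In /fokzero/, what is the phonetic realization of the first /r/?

/r/ (between /e/ and /o/): between two vowels, so rule 2 applies → [ɾ].

[ɾ]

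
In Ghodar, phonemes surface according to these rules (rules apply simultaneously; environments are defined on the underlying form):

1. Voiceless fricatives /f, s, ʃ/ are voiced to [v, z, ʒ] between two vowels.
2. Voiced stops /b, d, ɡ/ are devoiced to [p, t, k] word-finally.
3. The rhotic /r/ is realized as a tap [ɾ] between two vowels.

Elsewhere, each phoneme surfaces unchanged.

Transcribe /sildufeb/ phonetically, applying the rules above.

[silduvep]

/s/ — word-initial; rule 1 does not apply here → [s].
/d/ (between /l/ and /u/) is in the target of rule 2 but the environment (word-finally) is not met → [d].
/f/ (between /u/ and /e/) occurs between two vowels → [v] by rule 1.
/b/ (word-final): word-finally, so rule 2 applies → [p].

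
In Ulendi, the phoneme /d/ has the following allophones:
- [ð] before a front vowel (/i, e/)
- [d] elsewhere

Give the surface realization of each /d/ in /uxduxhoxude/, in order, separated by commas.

[d], [ð]

Occurrence 1 (position 3): no conditioning environment matches → elsewhere allophone [d].
Occurrence 2 (position 10): before a front vowel (/i, e/) → [ð].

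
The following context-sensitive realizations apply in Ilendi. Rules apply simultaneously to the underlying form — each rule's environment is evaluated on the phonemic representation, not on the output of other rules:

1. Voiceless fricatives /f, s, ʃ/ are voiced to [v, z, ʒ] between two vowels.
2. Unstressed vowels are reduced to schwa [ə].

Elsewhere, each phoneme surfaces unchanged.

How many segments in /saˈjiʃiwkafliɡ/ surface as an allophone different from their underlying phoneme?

Segments that undergo a rule: /a/ → [ə] (rule 2); /ʃ/ → [ʒ] (rule 1); /i/ → [ə] (rule 2); /a/ → [ə] (rule 2); /i/ → [ə] (rule 2).
All other segments surface unchanged.

5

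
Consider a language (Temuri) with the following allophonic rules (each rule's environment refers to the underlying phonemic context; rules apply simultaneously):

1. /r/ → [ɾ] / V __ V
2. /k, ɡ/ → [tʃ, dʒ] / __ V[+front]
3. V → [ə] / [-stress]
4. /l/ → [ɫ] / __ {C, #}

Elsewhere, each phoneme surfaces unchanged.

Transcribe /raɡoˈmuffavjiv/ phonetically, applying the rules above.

/r/ — word-initial; rule 1 does not apply here → [r].
/a/ meets the environment for rule 3 (in an unstressed syllable) → [ə].
/ɡ/ (between /a/ and /o/) is in the target of rule 2 but the environment (before a front vowel) is not met → [ɡ].
/o/ (between /ɡ/ and /m/) occurs in an unstressed syllable → [ə] by rule 3.
/m/ (between /o/ and /u/) is unaffected → [m].
/u/ (between /m/ and /f/) fails the environment for rule 3, so it stays [u].
/f/ (between /u/ and /f/): no rule targets it → [f].
/f/ (between /f/ and /a/): no rule targets it → [f].
/a/ — between /f/ and /v/, in an unstressed syllable — surfaces as [ə] (rule 3).
/v/ — not in any rule's target class → [v].
/j/ — not in any rule's target class → [j].
/i/ (between /j/ and /v/) occurs in an unstressed syllable → [ə] by rule 3.
/v/ stays [v].

[rəɡəˈmuffəvjəv]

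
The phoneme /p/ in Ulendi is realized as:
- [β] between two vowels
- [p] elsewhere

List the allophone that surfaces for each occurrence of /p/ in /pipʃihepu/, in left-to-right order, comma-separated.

Occurrence 1 (position 1): no conditioning environment matches → elsewhere allophone [p].
Occurrence 2 (position 3): no conditioning environment matches → elsewhere allophone [p].
Occurrence 3 (position 8): between two vowels → [β].

[p], [p], [β]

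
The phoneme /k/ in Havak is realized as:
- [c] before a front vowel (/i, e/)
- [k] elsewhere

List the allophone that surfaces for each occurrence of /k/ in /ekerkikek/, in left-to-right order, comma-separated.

[c], [c], [c], [k]

Occurrence 1 (position 2): before a front vowel → [c].
Occurrence 2 (position 5): before a front vowel → [c].
Occurrence 3 (position 7): before a front vowel → [c].
Occurrence 4 (position 9): no conditioning environment matches → elsewhere allophone [k].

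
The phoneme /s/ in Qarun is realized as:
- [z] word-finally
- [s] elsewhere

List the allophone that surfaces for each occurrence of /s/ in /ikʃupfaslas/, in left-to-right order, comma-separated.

[s], [z]

Occurrence 1 (position 8): no conditioning environment matches → elsewhere allophone [s].
Occurrence 2 (position 11): word-finally → [z].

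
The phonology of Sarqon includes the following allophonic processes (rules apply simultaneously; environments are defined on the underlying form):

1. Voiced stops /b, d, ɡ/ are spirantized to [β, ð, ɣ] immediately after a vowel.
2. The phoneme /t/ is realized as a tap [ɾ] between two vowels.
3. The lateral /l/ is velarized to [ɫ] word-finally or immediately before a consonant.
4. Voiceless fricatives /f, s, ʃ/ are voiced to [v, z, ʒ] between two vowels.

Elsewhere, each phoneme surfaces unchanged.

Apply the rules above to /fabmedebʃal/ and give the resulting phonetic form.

/f/ (word-initial) is in the target of rule 4 but the environment (between two vowels) is not met → [f].
/b/ — between /a/ and /m/, immediately after a vowel — surfaces as [β] (rule 1).
/d/ — between /e/ and /e/, immediately after a vowel — surfaces as [ð] (rule 1).
/b/ — between /e/ and /ʃ/, immediately after a vowel — surfaces as [β] (rule 1).
/ʃ/ — between /b/ and /a/; rule 4 does not apply here → [ʃ].
/l/ (word-final) occurs word-finally or immediately before a consonant → [ɫ] by rule 3.

[faβmeðeβʃaɫ]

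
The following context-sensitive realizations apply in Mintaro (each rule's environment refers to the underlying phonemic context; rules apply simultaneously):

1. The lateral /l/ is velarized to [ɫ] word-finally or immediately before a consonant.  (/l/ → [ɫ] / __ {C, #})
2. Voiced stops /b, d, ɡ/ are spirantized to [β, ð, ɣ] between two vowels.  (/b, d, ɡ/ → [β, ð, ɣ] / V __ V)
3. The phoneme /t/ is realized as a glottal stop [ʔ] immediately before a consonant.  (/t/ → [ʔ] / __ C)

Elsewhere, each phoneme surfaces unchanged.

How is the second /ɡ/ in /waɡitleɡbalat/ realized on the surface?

/ɡ/ (between /e/ and /b/) is in the target of rule 2 but the environment (between two vowels) is not met → [ɡ].

[ɡ]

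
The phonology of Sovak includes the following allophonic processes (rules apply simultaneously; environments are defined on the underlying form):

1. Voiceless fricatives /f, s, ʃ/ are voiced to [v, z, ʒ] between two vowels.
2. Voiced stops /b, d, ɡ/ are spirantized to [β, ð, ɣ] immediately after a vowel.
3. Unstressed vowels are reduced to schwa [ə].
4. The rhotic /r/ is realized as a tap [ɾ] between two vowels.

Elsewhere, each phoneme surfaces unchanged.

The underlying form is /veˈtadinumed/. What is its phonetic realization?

[vəˈtaðənəməð]

/v/ (word-initial): no rule targets it → [v].
Rule 3 applies to /e/ (between /v/ and /t/: in an unstressed syllable) → [ə].
/t/ — not in any rule's target class → [t].
/a/ (between /t/ and /d/) is in the target of rule 3 but the environment (in an unstressed syllable) is not met → [a].
/d/ meets the environment for rule 2 (immediately after a vowel) → [ð].
/i/ (between /d/ and /n/): in an unstressed syllable, so rule 3 applies → [ə].
/n/ — not in any rule's target class → [n].
Rule 3 applies to /u/ (between /n/ and /m/: in an unstressed syllable) → [ə].
/m/ (between /u/ and /e/): no rule targets it → [m].
/e/ — between /m/ and /d/, in an unstressed syllable — surfaces as [ə] (rule 3).
/d/ (word-final) occurs immediately after a vowel → [ð] by rule 2.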